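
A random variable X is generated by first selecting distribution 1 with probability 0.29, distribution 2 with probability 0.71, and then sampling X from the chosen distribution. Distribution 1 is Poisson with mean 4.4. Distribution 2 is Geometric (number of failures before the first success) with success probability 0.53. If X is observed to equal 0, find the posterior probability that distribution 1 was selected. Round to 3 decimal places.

0.009

Likelihoods P(X=0 | ·): 1: 0.0122773; 2: 0.53.
Posterior ∝ prior × likelihood. Numerator for 1: 0.29·0.0122773 = 0.00356043.
Normalizing constant: 0.29·0.0122773 + 0.71·0.53 = 0.37986.
P(1 | observation) = 0.00356043 / 0.37986 = 0.00937299.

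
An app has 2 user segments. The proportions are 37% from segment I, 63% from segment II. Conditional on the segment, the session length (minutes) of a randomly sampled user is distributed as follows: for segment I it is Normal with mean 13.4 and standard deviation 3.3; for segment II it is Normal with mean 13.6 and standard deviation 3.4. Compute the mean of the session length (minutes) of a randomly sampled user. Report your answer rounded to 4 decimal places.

13.5260

Component means — I: 13.4; II: 13.6.
E[X] = 0.37·13.4 + 0.63·13.6 = 13.526.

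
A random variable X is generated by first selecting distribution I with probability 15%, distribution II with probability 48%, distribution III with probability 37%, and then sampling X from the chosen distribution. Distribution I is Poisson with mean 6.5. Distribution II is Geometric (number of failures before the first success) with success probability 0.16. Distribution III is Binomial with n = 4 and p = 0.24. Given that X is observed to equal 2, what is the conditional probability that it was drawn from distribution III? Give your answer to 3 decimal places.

0.556

Likelihoods P(X=2 | ·): I: 0.0317602; II: 0.112896; III: 0.199619.
Posterior ∝ prior × likelihood. Numerator for III: 0.37·0.199619 = 0.0738589.
Normalizing constant: 0.15·0.0317602 + 0.48·0.112896 + 0.37·0.199619 = 0.132813.
P(III | observation) = 0.0738589 / 0.132813 = 0.556112.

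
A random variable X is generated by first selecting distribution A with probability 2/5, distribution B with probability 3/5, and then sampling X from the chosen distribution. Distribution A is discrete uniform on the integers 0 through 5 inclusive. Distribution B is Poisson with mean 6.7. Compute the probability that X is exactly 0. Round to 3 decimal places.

0.067

Conditional on each component, P(X = 0): A: 0.166667; B: 0.00123091.
By total probability, P(X = 0) = 0.4·0.166667 + 0.6·0.00123091 = 0.0674052.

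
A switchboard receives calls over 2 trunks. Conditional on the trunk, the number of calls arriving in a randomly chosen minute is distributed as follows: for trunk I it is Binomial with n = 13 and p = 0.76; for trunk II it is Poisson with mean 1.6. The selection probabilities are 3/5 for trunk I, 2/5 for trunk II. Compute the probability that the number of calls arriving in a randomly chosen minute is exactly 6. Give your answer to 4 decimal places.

Conditional on each trunk, P(X = 6): I: 0.0151662; II: 0.00470453.
By total probability, P(X = 6) = 0.6·0.0151662 + 0.4·0.00470453 = 0.0109815.

0.0110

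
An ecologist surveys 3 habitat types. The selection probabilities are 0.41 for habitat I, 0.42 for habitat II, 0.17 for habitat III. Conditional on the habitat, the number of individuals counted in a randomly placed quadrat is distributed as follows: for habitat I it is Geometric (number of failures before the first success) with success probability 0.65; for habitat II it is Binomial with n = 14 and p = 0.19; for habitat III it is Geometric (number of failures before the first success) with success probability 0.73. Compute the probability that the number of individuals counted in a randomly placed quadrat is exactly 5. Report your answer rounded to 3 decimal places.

0.033

Conditional on each habitat, P(X = 5): I: 0.00341392; II: 0.0744042; III: 0.00104747.
By total probability, P(X = 5) = 0.41·0.00341392 + 0.42·0.0744042 + 0.17·0.00104747 = 0.0328275.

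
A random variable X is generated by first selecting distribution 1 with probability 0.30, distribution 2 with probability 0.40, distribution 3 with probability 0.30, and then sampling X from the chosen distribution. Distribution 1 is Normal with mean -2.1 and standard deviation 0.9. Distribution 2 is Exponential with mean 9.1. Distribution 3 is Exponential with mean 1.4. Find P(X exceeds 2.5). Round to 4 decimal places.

Conditional on each component, P(X > 2.5): 1: 1.60135e-07; 2: 0.759781; 3: 0.167677.
By total probability, P(X > 2.5) = 0.3·1.60135e-07 + 0.4·0.759781 + 0.3·0.167677 = 0.354216.

0.3542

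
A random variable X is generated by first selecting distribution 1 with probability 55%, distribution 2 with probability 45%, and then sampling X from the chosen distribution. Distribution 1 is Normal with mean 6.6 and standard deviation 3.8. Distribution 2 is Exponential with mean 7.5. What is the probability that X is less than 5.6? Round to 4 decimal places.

Conditional on each component, P(X < 5.6): 1: 0.396214; 2: 0.526056.
By total probability, P(X < 5.6) = 0.55·0.396214 + 0.45·0.526056 = 0.454643.

0.4546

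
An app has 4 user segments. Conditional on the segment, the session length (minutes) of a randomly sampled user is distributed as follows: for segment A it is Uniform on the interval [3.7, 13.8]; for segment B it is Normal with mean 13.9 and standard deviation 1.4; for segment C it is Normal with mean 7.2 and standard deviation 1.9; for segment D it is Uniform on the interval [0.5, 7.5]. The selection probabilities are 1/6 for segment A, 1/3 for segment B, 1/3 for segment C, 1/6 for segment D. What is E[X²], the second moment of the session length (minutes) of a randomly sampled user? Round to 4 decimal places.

For each component E[X²] = Var + (mean)², giving A: 85.0633; B: 195.17; C: 55.45; D: 20.0833.
Overall E[X²] = 0.166667·85.0633 + 0.333333·195.17 + 0.333333·55.45 + 0.166667·20.0833 = 101.064.

101.0644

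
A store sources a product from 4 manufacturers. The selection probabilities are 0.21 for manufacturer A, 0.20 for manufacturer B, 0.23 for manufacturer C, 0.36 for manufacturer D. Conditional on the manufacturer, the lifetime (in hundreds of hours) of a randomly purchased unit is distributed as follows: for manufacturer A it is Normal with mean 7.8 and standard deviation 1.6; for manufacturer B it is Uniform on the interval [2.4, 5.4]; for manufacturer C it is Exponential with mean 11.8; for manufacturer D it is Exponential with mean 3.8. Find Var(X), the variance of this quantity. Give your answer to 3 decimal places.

Per component, A: μ=7.8, E[X²]=63.4; B: μ=3.9, E[X²]=15.96; C: μ=11.8, E[X²]=278.48; D: μ=3.8, E[X²]=28.88.
E[X] = 0.21·7.8 + 0.2·3.9 + 0.23·11.8 + 0.36·3.8 = 6.5.
E[X²] = 0.21·63.4 + 0.2·15.96 + 0.23·278.48 + 0.36·28.88 = 90.9532.
Var(X) = E[X²] − (E[X])² = 90.9532 − 42.25 = 48.7032.

48.703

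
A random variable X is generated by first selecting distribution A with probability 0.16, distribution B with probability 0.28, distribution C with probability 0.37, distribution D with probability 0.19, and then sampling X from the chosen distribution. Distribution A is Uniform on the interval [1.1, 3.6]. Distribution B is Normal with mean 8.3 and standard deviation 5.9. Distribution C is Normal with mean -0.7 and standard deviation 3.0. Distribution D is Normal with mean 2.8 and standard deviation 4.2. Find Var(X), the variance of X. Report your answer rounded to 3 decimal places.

29.517

Per component, A: μ=2.35, E[X²]=6.04333; B: μ=8.3, E[X²]=103.7; C: μ=-0.7, E[X²]=9.49; D: μ=2.8, E[X²]=25.48.
E[X] = 0.16·2.35 + 0.28·8.3 + 0.37·-0.7 + 0.19·2.8 = 2.973.
E[X²] = 0.16·6.04333 + 0.28·103.7 + 0.37·9.49 + 0.19·25.48 = 38.3554.
Var(X) = E[X²] − (E[X])² = 38.3554 − 8.83873 = 29.5167.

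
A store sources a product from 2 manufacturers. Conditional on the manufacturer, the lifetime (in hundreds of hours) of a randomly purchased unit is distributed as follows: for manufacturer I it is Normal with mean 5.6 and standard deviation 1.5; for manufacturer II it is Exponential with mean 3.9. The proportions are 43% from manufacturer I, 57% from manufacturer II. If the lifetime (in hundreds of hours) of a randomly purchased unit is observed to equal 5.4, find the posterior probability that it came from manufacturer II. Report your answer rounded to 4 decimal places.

Likelihoods f(5.4 | ·): I: 0.263608; II: 0.0642103.
Posterior ∝ prior × likelihood. Numerator for II: 0.57·0.0642103 = 0.0365999.
Normalizing constant: 0.43·0.263608 + 0.57·0.0642103 = 0.149951.
P(II | observation) = 0.0365999 / 0.149951 = 0.244078.

0.2441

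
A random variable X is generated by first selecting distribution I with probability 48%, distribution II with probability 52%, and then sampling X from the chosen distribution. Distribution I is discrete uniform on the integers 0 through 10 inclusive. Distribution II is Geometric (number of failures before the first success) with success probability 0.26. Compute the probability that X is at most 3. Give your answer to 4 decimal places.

0.5386

Conditional on each component, P(X ≤ 3): I: 0.363636; II: 0.700134.
By total probability, P(X ≤ 3) = 0.48·0.363636 + 0.52·0.700134 = 0.538615.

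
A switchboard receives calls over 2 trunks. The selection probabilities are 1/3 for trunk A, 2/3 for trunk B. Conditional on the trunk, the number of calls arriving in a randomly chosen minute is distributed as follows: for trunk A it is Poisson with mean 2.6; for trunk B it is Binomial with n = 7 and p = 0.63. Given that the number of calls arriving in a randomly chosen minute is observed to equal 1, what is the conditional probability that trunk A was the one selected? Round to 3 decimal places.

Likelihoods P(X=1 | ·): A: 0.193111; B: 0.0113149.
Posterior ∝ prior × likelihood. Numerator for A: 0.333333·0.193111 = 0.0643704.
Normalizing constant: 0.333333·0.193111 + 0.666667·0.0113149 = 0.0719137.
P(A | observation) = 0.0643704 / 0.0719137 = 0.895107.

0.895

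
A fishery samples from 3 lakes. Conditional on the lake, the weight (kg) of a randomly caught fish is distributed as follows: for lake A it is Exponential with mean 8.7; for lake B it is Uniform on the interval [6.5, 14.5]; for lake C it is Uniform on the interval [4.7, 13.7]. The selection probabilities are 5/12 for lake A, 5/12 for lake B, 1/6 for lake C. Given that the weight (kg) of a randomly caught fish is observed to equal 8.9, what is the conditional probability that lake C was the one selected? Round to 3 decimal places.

Likelihoods f(8.9 | ·): A: 0.041324; B: 0.125; C: 0.111111.
Posterior ∝ prior × likelihood. Numerator for C: 0.166667·0.111111 = 0.0185185.
Normalizing constant: 0.416667·0.041324 + 0.416667·0.125 + 0.166667·0.111111 = 0.0878202.
P(C | observation) = 0.0185185 / 0.0878202 = 0.210869.

0.211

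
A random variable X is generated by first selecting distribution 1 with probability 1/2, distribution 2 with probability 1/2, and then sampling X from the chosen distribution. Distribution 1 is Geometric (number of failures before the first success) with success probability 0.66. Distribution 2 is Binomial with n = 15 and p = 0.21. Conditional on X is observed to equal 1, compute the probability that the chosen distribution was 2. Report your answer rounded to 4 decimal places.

0.3411

Likelihoods P(X=1 | ·): 1: 0.2244; 2: 0.116169.
Posterior ∝ prior × likelihood. Numerator for 2: 0.5·0.116169 = 0.0580844.
Normalizing constant: 0.5·0.2244 + 0.5·0.116169 = 0.170284.
P(2 | observation) = 0.0580844 / 0.170284 = 0.341102.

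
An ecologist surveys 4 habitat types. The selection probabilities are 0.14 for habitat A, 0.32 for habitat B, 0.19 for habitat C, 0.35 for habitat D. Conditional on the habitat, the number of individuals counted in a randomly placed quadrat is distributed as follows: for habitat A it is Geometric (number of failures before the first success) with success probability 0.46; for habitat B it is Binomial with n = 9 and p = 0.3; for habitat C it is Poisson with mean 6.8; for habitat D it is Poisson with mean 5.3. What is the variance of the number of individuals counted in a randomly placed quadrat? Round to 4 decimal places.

7.8184

Per component, A: μ=1.17391, E[X²]=3.93006; B: μ=2.7, E[X²]=9.18; C: μ=6.8, E[X²]=53.04; D: μ=5.3, E[X²]=33.39.
E[X] = 0.14·1.17391 + 0.32·2.7 + 0.19·6.8 + 0.35·5.3 = 4.17535.
E[X²] = 0.14·3.93006 + 0.32·9.18 + 0.19·53.04 + 0.35·33.39 = 25.2519.
Var(X) = E[X²] − (E[X])² = 25.2519 − 17.4335 = 7.81838.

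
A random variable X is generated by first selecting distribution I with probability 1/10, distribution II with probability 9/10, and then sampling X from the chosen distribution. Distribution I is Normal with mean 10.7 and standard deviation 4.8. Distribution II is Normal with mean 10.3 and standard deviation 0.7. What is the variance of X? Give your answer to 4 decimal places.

Per component, I: μ=10.7, E[X²]=137.53; II: μ=10.3, E[X²]=106.58.
E[X] = 0.1·10.7 + 0.9·10.3 = 10.34.
E[X²] = 0.1·137.53 + 0.9·106.58 = 109.675.
Var(X) = E[X²] − (E[X])² = 109.675 − 106.916 = 2.7594.

2.7594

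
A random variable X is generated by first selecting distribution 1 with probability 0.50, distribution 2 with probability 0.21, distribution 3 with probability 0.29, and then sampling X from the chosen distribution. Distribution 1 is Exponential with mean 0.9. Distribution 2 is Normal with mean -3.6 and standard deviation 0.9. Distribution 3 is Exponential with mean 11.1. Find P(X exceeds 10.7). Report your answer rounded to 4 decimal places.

0.1106

Conditional on each component, P(X > 10.7): 1: 6.86627e-06; 2: 0; 3: 0.381378.
By total probability, P(X > 10.7) = 0.5·6.86627e-06 + 0.21·0 + 0.29·0.381378 = 0.110603.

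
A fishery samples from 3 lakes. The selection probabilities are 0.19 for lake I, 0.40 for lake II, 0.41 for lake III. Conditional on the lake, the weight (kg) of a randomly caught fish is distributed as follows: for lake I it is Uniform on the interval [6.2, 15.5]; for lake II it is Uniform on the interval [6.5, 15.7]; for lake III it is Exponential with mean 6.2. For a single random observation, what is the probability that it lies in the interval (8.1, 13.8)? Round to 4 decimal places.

Conditional on each lake, P(8.1 < X < 13.8): I: 0.612903; II: 0.619565; III: 0.162799.
By total probability, P(8.1 < X < 13.8) = 0.19·0.612903 + 0.4·0.619565 + 0.41·0.162799 = 0.431025.

0.4310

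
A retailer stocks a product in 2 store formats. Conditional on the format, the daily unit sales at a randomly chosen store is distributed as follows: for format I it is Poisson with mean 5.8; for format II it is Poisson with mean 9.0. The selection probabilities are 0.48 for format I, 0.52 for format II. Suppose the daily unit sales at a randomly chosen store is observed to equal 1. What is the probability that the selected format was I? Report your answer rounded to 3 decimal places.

0.936

Likelihoods P(X=1 | ·): I: 0.0175598; II: 0.00111069.
Posterior ∝ prior × likelihood. Numerator for I: 0.48·0.0175598 = 0.00842871.
Normalizing constant: 0.48·0.0175598 + 0.52·0.00111069 = 0.00900627.
P(I | observation) = 0.00842871 / 0.00900627 = 0.935872.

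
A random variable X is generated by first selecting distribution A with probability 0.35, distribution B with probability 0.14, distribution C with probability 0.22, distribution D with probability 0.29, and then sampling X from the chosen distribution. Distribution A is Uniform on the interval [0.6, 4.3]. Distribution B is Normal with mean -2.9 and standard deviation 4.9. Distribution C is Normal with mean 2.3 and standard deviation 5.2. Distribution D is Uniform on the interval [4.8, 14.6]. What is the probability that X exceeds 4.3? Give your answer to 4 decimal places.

Conditional on each component, P(X > 4.3): A: 0; B: 0.0708638; C: 0.350261; D: 1.
By total probability, P(X > 4.3) = 0.35·0 + 0.14·0.0708638 + 0.22·0.350261 + 0.29·1 = 0.376978.

0.3770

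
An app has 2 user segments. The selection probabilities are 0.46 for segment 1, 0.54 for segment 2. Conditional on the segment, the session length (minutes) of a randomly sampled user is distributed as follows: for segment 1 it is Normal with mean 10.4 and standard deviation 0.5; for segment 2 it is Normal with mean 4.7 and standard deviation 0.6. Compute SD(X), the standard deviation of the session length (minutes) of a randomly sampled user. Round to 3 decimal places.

2.895

Per component, 1: μ=10.4, E[X²]=108.41; 2: μ=4.7, E[X²]=22.45.
E[X] = 0.46·10.4 + 0.54·4.7 = 7.322.
E[X²] = 0.46·108.41 + 0.54·22.45 = 61.9916.
Var(X) = E[X²] − (E[X])² = 61.9916 − 53.6117 = 8.37992.
SD(X) = √8.37992 = 2.89481.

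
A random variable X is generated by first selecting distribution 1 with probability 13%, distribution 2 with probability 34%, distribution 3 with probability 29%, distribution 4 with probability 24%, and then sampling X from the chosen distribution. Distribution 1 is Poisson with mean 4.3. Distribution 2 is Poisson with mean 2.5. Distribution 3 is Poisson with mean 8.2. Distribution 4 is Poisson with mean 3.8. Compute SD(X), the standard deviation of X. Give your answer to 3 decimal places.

Per component, 1: μ=4.3, E[X²]=22.79; 2: μ=2.5, E[X²]=8.75; 3: μ=8.2, E[X²]=75.44; 4: μ=3.8, E[X²]=18.24.
E[X] = 0.13·4.3 + 0.34·2.5 + 0.29·8.2 + 0.24·3.8 = 4.699.
E[X²] = 0.13·22.79 + 0.34·8.75 + 0.29·75.44 + 0.24·18.24 = 32.1929.
Var(X) = E[X²] − (E[X])² = 32.1929 − 22.0806 = 10.1123.
SD(X) = √10.1123 = 3.17998.

3.180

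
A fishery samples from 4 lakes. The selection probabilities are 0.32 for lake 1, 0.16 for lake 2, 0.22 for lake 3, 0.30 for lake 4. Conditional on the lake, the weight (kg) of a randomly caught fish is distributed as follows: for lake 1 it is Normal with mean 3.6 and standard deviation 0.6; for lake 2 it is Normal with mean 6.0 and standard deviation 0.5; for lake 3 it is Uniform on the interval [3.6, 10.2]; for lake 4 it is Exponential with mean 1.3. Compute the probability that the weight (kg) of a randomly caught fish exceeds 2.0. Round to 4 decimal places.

0.7632

Conditional on each lake, P(X > 2.0): 1: 0.99617; 2: 1; 3: 1; 4: 0.214711.
By total probability, P(X > 2.0) = 0.32·0.99617 + 0.16·1 + 0.22·1 + 0.3·0.214711 = 0.763188.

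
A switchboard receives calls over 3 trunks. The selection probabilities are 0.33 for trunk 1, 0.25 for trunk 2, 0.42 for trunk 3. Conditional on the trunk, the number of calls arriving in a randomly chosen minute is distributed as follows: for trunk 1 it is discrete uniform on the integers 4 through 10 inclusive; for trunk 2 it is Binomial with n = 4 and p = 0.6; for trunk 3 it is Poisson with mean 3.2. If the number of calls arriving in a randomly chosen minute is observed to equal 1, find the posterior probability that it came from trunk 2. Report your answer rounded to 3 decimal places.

0.412

Likelihoods P(X=1 | ·): 1: 0; 2: 0.1536; 3: 0.130439.
Posterior ∝ prior × likelihood. Numerator for 2: 0.25·0.1536 = 0.0384.
Normalizing constant: 0.33·0 + 0.25·0.1536 + 0.42·0.130439 = 0.0931844.
P(2 | observation) = 0.0384 / 0.0931844 = 0.412086.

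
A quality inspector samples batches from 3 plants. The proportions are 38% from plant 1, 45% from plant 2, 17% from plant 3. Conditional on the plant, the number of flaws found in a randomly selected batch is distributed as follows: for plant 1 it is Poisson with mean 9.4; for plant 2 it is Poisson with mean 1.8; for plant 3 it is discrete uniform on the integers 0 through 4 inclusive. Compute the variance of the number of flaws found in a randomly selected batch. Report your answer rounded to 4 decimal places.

18.1395

Per component, 1: μ=9.4, E[X²]=97.76; 2: μ=1.8, E[X²]=5.04; 3: μ=2, E[X²]=6.
E[X] = 0.38·9.4 + 0.45·1.8 + 0.17·2 = 4.722.
E[X²] = 0.38·97.76 + 0.45·5.04 + 0.17·6 = 40.4368.
Var(X) = E[X²] − (E[X])² = 40.4368 − 22.2973 = 18.1395.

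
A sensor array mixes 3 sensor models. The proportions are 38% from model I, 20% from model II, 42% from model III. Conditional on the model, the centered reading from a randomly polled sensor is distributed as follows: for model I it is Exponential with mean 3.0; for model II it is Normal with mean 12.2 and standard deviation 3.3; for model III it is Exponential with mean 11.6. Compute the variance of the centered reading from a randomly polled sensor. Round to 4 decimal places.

80.3801

Per component, I: μ=3, E[X²]=18; II: μ=12.2, E[X²]=159.73; III: μ=11.6, E[X²]=269.12.
E[X] = 0.38·3 + 0.2·12.2 + 0.42·11.6 = 8.452.
E[X²] = 0.38·18 + 0.2·159.73 + 0.42·269.12 = 151.816.
Var(X) = E[X²] − (E[X])² = 151.816 − 71.4363 = 80.3801.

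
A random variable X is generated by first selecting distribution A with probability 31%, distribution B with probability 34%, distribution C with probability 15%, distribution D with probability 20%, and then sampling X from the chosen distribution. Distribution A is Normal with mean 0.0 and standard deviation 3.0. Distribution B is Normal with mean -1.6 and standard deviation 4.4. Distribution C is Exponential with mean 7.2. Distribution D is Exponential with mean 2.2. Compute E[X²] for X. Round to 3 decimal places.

For each component E[X²] = Var + (mean)², giving A: 9; B: 21.92; C: 103.68; D: 9.68.
Overall E[X²] = 0.31·9 + 0.34·21.92 + 0.15·103.68 + 0.2·9.68 = 27.7308.

27.731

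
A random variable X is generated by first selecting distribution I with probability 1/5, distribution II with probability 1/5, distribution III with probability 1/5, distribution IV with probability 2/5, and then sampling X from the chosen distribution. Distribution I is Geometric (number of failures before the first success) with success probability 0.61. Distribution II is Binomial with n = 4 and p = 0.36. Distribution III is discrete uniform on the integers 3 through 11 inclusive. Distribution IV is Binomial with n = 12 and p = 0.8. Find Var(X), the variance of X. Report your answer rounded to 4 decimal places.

Per component, I: μ=0.639344, E[X²]=1.45687; II: μ=1.44, E[X²]=2.9952; III: μ=7, E[X²]=55.6667; IV: μ=9.6, E[X²]=94.08.
E[X] = 0.2·0.639344 + 0.2·1.44 + 0.2·7 + 0.4·9.6 = 5.65587.
E[X²] = 0.2·1.45687 + 0.2·2.9952 + 0.2·55.6667 + 0.4·94.08 = 49.6557.
Var(X) = E[X²] − (E[X])² = 49.6557 − 31.9889 = 17.6669.

17.6669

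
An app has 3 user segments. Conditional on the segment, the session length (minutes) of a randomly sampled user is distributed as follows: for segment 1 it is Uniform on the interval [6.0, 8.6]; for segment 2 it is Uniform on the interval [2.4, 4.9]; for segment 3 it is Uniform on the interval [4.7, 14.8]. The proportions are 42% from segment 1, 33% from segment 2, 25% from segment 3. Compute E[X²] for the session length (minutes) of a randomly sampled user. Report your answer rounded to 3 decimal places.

53.078

For each component E[X²] = Var + (mean)², giving 1: 53.8533; 2: 13.8433; 3: 103.563.
Overall E[X²] = 0.42·53.8533 + 0.33·13.8433 + 0.25·103.563 = 53.0775.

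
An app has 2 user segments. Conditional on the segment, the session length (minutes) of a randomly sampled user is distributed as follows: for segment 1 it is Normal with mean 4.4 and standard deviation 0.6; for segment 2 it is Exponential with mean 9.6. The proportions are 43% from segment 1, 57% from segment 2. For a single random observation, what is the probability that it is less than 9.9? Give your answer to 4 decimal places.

0.7968

Conditional on each segment, P(X < 9.9): 1: 1; 2: 0.643439.
By total probability, P(X < 9.9) = 0.43·1 + 0.57·0.643439 = 0.79676.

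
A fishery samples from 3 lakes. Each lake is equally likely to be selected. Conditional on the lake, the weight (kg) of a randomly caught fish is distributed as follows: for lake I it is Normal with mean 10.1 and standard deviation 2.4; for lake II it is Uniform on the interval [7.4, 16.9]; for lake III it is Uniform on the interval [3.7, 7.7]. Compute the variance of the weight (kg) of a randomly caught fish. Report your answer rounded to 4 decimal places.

Per component, I: μ=10.1, E[X²]=107.77; II: μ=12.15, E[X²]=155.143; III: μ=5.7, E[X²]=33.8233.
E[X] = 0.333333·10.1 + 0.333333·12.15 + 0.333333·5.7 = 9.31667.
E[X²] = 0.333333·107.77 + 0.333333·155.143 + 0.333333·33.8233 = 98.9122.
Var(X) = E[X²] − (E[X])² = 98.9122 − 86.8003 = 12.1119.

12.1119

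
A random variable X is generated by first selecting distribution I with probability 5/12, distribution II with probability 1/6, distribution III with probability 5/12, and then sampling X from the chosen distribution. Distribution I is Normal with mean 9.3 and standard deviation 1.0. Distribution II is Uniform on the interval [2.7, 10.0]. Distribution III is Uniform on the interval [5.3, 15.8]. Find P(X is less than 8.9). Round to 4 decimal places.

0.4280

Conditional on each component, P(X < 8.9): I: 0.344578; II: 0.849315; III: 0.342857.
By total probability, P(X < 8.9) = 0.416667·0.344578 + 0.166667·0.849315 + 0.416667·0.342857 = 0.427984.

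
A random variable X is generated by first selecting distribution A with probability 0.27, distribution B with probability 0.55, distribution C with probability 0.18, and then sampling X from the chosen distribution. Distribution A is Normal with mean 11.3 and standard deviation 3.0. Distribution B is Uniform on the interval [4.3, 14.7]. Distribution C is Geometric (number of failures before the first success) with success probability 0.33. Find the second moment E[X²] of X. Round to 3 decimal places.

93.351

For each component E[X²] = Var + (mean)², giving A: 136.69; B: 99.2633; C: 10.2746.
Overall E[X²] = 0.27·136.69 + 0.55·99.2633 + 0.18·10.2746 = 93.3506.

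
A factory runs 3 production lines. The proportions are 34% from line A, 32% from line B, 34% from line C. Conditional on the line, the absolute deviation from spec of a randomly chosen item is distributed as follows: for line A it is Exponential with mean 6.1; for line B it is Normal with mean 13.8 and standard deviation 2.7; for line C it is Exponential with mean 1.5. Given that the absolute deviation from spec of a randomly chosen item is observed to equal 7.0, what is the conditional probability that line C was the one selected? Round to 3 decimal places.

0.098

Likelihoods f(7.0 | ·): A: 0.0520355; B: 0.0061972; C: 0.00626904.
Posterior ∝ prior × likelihood. Numerator for C: 0.34·0.00626904 = 0.00213147.
Normalizing constant: 0.34·0.0520355 + 0.32·0.0061972 + 0.34·0.00626904 = 0.0218066.
P(C | observation) = 0.00213147 / 0.0218066 = 0.0977443.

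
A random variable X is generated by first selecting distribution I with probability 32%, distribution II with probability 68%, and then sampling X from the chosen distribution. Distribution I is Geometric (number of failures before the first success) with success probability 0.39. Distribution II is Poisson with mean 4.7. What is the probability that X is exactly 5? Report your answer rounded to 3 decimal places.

Conditional on each component, P(X = 5): I: 0.0329393; II: 0.17383.
By total probability, P(X = 5) = 0.32·0.0329393 + 0.68·0.17383 = 0.128745.

0.129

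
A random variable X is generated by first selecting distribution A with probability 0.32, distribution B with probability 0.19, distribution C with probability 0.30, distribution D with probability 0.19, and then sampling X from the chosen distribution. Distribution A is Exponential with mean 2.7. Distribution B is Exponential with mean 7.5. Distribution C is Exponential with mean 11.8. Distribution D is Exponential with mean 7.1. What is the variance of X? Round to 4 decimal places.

Per component, A: μ=2.7, E[X²]=14.58; B: μ=7.5, E[X²]=112.5; C: μ=11.8, E[X²]=278.48; D: μ=7.1, E[X²]=100.82.
E[X] = 0.32·2.7 + 0.19·7.5 + 0.3·11.8 + 0.19·7.1 = 7.178.
E[X²] = 0.32·14.58 + 0.19·112.5 + 0.3·278.48 + 0.19·100.82 = 128.74.
Var(X) = E[X²] − (E[X])² = 128.74 − 51.5237 = 77.2167.

77.2167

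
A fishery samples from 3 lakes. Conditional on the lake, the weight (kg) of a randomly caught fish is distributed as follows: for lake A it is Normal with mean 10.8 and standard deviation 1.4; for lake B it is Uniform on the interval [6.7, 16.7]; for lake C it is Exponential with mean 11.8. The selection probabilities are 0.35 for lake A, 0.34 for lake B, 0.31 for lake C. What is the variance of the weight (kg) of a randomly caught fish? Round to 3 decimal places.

46.890

Per component, A: μ=10.8, E[X²]=118.6; B: μ=11.7, E[X²]=145.223; C: μ=11.8, E[X²]=278.48.
E[X] = 0.35·10.8 + 0.34·11.7 + 0.31·11.8 = 11.416.
E[X²] = 0.35·118.6 + 0.34·145.223 + 0.31·278.48 = 177.215.
Var(X) = E[X²] − (E[X])² = 177.215 − 130.325 = 46.8897.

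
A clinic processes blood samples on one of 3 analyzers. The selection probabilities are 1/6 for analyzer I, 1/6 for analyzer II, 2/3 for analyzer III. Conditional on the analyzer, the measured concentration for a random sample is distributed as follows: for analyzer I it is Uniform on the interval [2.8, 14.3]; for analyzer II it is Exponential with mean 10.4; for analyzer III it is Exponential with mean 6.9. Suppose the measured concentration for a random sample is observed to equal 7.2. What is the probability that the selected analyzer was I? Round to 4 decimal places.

0.2563

Likelihoods f(7.2 | ·): I: 0.0869565; II: 0.0481173; III: 0.0510475.
Posterior ∝ prior × likelihood. Numerator for I: 0.166667·0.0869565 = 0.0144928.
Normalizing constant: 0.166667·0.0869565 + 0.166667·0.0481173 + 0.666667·0.0510475 = 0.0565439.
P(I | observation) = 0.0144928 / 0.0565439 = 0.25631.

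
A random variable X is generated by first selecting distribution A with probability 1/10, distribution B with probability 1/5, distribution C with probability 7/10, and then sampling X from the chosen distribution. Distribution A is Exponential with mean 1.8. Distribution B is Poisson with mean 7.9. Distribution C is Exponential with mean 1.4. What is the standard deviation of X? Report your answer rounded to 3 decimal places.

3.154

Per component, A: μ=1.8, E[X²]=6.48; B: μ=7.9, E[X²]=70.31; C: μ=1.4, E[X²]=3.92.
E[X] = 0.1·1.8 + 0.2·7.9 + 0.7·1.4 = 2.74.
E[X²] = 0.1·6.48 + 0.2·70.31 + 0.7·3.92 = 17.454.
Var(X) = E[X²] − (E[X])² = 17.454 − 7.5076 = 9.9464.
SD(X) = √9.9464 = 3.15379.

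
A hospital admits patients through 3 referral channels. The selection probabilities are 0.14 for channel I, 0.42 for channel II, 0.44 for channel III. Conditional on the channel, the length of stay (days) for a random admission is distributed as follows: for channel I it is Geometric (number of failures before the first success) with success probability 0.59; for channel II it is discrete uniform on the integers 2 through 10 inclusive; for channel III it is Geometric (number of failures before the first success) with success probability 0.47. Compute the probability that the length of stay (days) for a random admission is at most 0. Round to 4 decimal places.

Conditional on each channel, P(X ≤ 0): I: 0.59; II: 0; III: 0.47.
By total probability, P(X ≤ 0) = 0.14·0.59 + 0.42·0 + 0.44·0.47 = 0.2894.

0.2894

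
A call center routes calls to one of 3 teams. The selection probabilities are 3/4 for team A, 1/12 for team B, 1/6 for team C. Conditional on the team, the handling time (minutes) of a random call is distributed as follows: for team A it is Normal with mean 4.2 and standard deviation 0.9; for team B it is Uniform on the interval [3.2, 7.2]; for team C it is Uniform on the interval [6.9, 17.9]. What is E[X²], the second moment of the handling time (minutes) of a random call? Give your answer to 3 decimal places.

43.509

For each component E[X²] = Var + (mean)², giving A: 18.45; B: 28.3733; C: 163.843.
Overall E[X²] = 0.75·18.45 + 0.0833333·28.3733 + 0.166667·163.843 = 43.5092.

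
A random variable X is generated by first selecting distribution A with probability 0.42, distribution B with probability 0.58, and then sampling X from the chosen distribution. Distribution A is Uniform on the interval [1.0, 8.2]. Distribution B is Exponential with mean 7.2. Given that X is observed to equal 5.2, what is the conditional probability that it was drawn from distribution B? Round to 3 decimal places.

Likelihoods f(5.2 | ·): A: 0.138889; B: 0.0674544.
Posterior ∝ prior × likelihood. Numerator for B: 0.58·0.0674544 = 0.0391236.
Normalizing constant: 0.42·0.138889 + 0.58·0.0674544 = 0.0974569.
P(B | observation) = 0.0391236 / 0.0974569 = 0.401445.

0.401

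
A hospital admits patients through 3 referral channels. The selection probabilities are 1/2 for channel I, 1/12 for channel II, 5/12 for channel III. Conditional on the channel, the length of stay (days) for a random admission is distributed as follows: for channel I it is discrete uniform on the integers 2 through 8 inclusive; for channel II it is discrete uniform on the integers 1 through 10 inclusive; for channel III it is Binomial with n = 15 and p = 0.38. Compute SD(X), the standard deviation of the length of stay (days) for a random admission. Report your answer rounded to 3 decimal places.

Per component, I: μ=5, E[X²]=29; II: μ=5.5, E[X²]=38.5; III: μ=5.7, E[X²]=36.024.
E[X] = 0.5·5 + 0.0833333·5.5 + 0.416667·5.7 = 5.33333.
E[X²] = 0.5·29 + 0.0833333·38.5 + 0.416667·36.024 = 32.7183.
Var(X) = E[X²] − (E[X])² = 32.7183 − 28.4444 = 4.27389.
SD(X) = √4.27389 = 2.06734.

2.067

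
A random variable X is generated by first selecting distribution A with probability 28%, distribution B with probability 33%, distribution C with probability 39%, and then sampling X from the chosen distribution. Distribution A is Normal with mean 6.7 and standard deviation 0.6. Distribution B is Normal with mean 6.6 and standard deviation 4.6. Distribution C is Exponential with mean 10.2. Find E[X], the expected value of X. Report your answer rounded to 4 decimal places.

Component means — A: 6.7; B: 6.6; C: 10.2.
E[X] = 0.28·6.7 + 0.33·6.6 + 0.39·10.2 = 8.032.

8.0320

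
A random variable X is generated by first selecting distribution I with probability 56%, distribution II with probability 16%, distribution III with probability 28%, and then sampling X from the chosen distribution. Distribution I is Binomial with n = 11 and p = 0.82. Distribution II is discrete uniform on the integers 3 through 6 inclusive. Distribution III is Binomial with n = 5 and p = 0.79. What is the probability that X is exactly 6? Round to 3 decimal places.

0.055

Conditional on each component, P(X = 6): I: 0.0265392; II: 0.25; III: 0.
By total probability, P(X = 6) = 0.56·0.0265392 + 0.16·0.25 + 0.28·0 = 0.0548619.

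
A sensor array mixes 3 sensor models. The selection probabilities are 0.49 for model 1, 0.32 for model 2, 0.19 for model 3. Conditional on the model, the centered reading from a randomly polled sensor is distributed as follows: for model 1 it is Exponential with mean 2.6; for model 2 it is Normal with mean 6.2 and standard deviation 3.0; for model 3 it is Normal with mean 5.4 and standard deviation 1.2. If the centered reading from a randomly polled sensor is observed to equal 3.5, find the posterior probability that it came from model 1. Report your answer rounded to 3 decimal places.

0.514

Likelihoods f(3.5 | ·): 1: 0.100092; 2: 0.0886951; 3: 0.0949189.
Posterior ∝ prior × likelihood. Numerator for 1: 0.49·0.100092 = 0.0490451.
Normalizing constant: 0.49·0.100092 + 0.32·0.0886951 + 0.19·0.0949189 = 0.0954621.
P(1 | observation) = 0.0490451 / 0.0954621 = 0.513765.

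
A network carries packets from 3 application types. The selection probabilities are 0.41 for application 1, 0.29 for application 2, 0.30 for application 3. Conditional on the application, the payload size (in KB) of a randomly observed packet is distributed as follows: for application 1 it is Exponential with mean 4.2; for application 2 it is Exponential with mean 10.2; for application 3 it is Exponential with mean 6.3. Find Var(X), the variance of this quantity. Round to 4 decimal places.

Per component, 1: μ=4.2, E[X²]=35.28; 2: μ=10.2, E[X²]=208.08; 3: μ=6.3, E[X²]=79.38.
E[X] = 0.41·4.2 + 0.29·10.2 + 0.3·6.3 = 6.57.
E[X²] = 0.41·35.28 + 0.29·208.08 + 0.3·79.38 = 98.622.
Var(X) = E[X²] − (E[X])² = 98.622 − 43.1649 = 55.4571.

55.4571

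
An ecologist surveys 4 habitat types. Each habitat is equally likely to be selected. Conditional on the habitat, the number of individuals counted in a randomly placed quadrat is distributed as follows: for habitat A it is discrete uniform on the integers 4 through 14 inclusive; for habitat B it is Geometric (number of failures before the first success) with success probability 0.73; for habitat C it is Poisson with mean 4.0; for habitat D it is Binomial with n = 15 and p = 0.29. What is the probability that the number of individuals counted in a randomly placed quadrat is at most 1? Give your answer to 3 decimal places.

0.265

Conditional on each habitat, P(X ≤ 1): A: 0; B: 0.9271; C: 0.0915782; D: 0.0418569.
By total probability, P(X ≤ 1) = 0.25·0 + 0.25·0.9271 + 0.25·0.0915782 + 0.25·0.0418569 = 0.265134.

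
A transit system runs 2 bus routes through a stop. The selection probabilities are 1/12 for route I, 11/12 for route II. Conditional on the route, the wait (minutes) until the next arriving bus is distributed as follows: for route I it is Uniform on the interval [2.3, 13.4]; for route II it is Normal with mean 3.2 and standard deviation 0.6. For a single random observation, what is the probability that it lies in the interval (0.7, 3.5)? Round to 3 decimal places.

0.643

Conditional on each route, P(0.7 < X < 3.5): I: 0.108108; II: 0.691447.
By total probability, P(0.7 < X < 3.5) = 0.0833333·0.108108 + 0.916667·0.691447 = 0.642835.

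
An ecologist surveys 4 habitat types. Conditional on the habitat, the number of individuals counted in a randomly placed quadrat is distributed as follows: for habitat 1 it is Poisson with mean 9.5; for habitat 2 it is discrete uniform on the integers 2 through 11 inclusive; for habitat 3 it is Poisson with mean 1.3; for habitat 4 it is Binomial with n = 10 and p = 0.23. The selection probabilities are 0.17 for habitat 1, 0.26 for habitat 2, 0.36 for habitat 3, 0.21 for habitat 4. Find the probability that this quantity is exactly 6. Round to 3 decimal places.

Conditional on each habitat, P(X = 6): 1: 0.0764208; 2: 0.1; 3: 0.00182703; 4: 0.0109282.
By total probability, P(X = 6) = 0.17·0.0764208 + 0.26·0.1 + 0.36·0.00182703 + 0.21·0.0109282 = 0.0419442.

0.042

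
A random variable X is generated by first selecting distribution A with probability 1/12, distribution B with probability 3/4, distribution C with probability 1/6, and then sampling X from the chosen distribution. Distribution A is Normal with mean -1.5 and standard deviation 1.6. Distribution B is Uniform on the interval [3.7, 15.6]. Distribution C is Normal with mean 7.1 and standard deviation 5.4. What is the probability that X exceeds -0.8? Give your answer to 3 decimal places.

0.932

Conditional on each component, P(X > -0.8): A: 0.330874; B: 1; C: 0.928261.
By total probability, P(X > -0.8) = 0.0833333·0.330874 + 0.75·1 + 0.166667·0.928261 = 0.932283.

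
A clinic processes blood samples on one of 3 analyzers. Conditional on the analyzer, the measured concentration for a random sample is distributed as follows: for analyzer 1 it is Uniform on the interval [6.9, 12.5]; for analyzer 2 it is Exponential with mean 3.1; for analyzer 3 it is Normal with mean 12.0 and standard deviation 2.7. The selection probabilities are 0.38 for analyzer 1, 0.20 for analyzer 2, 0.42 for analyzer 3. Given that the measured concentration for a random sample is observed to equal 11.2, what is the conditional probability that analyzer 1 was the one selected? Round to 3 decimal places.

Likelihoods f(11.2 | ·): 1: 0.178571; 2: 0.0087011; 3: 0.141411.
Posterior ∝ prior × likelihood. Numerator for 1: 0.38·0.178571 = 0.0678571.
Normalizing constant: 0.38·0.178571 + 0.2·0.0087011 + 0.42·0.141411 = 0.12899.
P(1 | observation) = 0.0678571 / 0.12899 = 0.526066.

0.526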